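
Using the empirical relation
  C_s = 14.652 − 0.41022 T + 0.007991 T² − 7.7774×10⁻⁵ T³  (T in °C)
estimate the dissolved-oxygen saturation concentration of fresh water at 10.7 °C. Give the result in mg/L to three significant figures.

C_s ≈ 11.1 mg/L

C_s = 14.652 − 0.41022×10.7 + 0.007991×10.7² − 7.7774×10⁻⁵×10.7³ = 11.08 mg/L.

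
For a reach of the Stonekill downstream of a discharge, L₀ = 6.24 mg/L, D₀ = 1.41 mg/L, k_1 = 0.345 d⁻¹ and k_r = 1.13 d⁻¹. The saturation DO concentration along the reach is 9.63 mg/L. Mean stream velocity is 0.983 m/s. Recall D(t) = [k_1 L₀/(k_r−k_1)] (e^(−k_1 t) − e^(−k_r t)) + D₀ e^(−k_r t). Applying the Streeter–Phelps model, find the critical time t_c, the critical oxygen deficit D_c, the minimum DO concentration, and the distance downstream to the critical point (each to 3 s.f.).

With k_r/k_1 = 3.275 and 1 − D₀(k_r−k_1)/(k_1 L₀) = 0.4859,
t_c = ln(3.275 × 0.4859) / (1.13 − 0.345) = ln(1.591) / 0.7850 = 0.4646/0.7850 = 0.5918 d.
D_c = (k_1/k_r) L₀ e^(−k_1 t_c) = (0.345/1.13) × 6.24 × e^(−0.345×0.5918) = 0.3053 × 6.24 × 0.8153 = 1.553 mg/L.
Minimum DO = C_s − D_c = 9.63 − 1.553 = 8.077 mg/L.
x_c = v t_c = 0.983 m/s × 0.5918 d × 86400 s/d = 50260 m ≈ 50.3 km.

t_c ≈ 0.592 d; D_c ≈ 1.55 mg/L; min DO ≈ 8.08 mg/L; x_c ≈ 50.3 km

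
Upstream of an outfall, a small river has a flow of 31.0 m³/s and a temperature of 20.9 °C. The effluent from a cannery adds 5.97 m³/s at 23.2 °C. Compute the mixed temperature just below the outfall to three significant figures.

Flow-weighted mixing: C = (Q_r C_r + Q_w C_w)/(Q_r + Q_w)
= (31.0×20.9 + 5.97×23.2)/(31.0 + 5.97) = 786.4/36.97 = 21.27 °C.

21.3 °C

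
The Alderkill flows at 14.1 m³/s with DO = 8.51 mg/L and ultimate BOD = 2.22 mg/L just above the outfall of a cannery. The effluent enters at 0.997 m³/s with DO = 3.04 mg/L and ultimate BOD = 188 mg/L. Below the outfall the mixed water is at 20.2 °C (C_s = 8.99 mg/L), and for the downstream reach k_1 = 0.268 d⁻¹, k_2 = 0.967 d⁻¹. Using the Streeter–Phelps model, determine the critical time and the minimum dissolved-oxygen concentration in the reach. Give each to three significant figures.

Mixed DO = (14.1×8.51 + 0.997×3.04)/(14.1+0.997) = 123.0/15.10 = 8.149 mg/L.
Mixed L₀ = (14.1×2.22 + 0.997×188)/(15.10) = 218.7/15.10 = 14.49 mg/L.
Initial deficit D₀ = C_s − DO₀ = 8.99 − 8.149 = 0.8412 mg/L.
t_c = (1/0.6990) ln[(0.967/0.268)(1 − 0.8412×0.6990/(0.268×14.49))] = 1.431 × ln(3.062) = 1.601 d.
D_c = (0.268/0.967) × 14.49 × e^(−0.268×1.601) = 0.2771 × 14.49 × 0.6511 = 2.615 mg/L.
Minimum DO = 8.99 − 2.615 = 6.375 mg/L.

t_c ≈ 1.60 d; minimum DO ≈ 6.38 mg/L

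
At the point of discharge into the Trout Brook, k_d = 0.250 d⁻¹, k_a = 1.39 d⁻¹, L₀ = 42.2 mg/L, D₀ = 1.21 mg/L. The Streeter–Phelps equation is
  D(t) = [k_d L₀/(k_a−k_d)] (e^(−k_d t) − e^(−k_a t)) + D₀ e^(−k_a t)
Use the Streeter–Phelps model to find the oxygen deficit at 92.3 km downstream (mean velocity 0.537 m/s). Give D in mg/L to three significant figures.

Travel time t = x/v = 92.3 km / (0.537 m/s) = 92300 m / 0.537 m/s = 171900 s = 1.989 d.
k_d L₀/(k_a−k_d) = 0.250×42.2/(1.39−0.250) = 10.55/1.140 = 9.254 mg/L.
e^(−k_d t) = e^(−0.250×1.989) = 0.6081; e^(−k_a t) = e^(−1.39×1.989) = 0.06296.
D = 9.254 × (0.6081 − 0.06296) + 1.21 × 0.06296 = 5.045 + 0.07618 = 5.122 mg/L.

D ≈ 5.12 mg/L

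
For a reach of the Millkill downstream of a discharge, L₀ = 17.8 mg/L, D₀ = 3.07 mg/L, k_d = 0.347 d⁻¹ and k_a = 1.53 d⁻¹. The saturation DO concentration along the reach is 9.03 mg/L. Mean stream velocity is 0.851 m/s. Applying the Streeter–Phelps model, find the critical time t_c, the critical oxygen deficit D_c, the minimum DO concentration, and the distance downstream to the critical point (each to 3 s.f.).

With k_a/k_d = 4.409 and 1 − D₀(k_a−k_d)/(k_d L₀) = 0.4120,
t_c = ln(4.409 × 0.4120) / (1.53 − 0.347) = ln(1.817) / 1.183 = 0.5970/1.183 = 0.5046 d.
L(t_c) = L₀ e^(−k_d t_c) = 17.8 × 0.8394 = 14.94 mg/L, and at the critical point k_a D_c = k_d L, so D_c = (0.347/1.53) × 14.94 = 3.389 mg/L.
Minimum DO = C_s − D_c = 9.03 − 3.389 = 5.641 mg/L.
x_c = v t_c = 0.851 m/s × 0.5046 d × 86400 s/d = 37100 m ≈ 37.1 km.

t_c ≈ 0.505 d; D_c ≈ 3.39 mg/L; min DO ≈ 5.64 mg/L; x_c ≈ 37.1 km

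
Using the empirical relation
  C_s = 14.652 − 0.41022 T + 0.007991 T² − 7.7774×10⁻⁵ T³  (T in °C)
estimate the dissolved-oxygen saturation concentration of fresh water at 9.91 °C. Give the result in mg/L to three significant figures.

C_s = 14.652 − 0.41022×9.91 + 0.007991×9.91² − 7.7774×10⁻⁵×9.91³ = 11.30 mg/L.

C_s ≈ 11.3 mg/L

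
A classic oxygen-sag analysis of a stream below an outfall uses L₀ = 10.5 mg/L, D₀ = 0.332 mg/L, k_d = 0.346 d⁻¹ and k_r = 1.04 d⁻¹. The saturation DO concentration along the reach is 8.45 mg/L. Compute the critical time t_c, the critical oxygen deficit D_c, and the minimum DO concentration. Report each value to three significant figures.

With k_r/k_d = 3.006 and 1 − D₀(k_r−k_d)/(k_d L₀) = 0.9366,
t_c = ln(3.006 × 0.9366) / (1.04 − 0.346) = ln(2.815) / 0.6940 = 1.035/0.6940 = 1.491 d.
D_c = (k_d/k_r) L₀ e^(−k_d t_c) = (0.346/1.04) × 10.5 × e^(−0.346×1.491) = 0.3327 × 10.5 × 0.5969 = 2.085 mg/L.
Minimum DO = C_s − D_c = 8.45 − 2.085 = 6.365 mg/L.

t_c ≈ 1.49 d; D_c ≈ 2.09 mg/L; min DO ≈ 6.36 mg/L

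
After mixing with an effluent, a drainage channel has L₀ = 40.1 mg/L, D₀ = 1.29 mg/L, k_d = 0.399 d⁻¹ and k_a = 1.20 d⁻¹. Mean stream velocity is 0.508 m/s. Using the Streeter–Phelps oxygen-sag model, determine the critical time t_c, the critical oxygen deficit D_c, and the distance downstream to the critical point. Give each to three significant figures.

t_c ≈ 1.29 d; D_c ≈ 7.96 mg/L; x_c ≈ 56.7 km

At the critical point dD/dt = 0, so k_d L₀ e^(−k_d t) = k_a D. Substituting D(t) from the Streeter–Phelps equation and solving for t gives
t_c = ln[(k_a/k_d)(1 − D₀(k_a−k_d)/(k_d L₀))] / (k_a−k_d).
Here k_a−k_d = 0.8010 d⁻¹ and 1 − D₀(k_a−k_d)/(k_d L₀) = 1 − 1.29×0.8010/(0.399×40.1) = 0.9354, so
t_c = ln(3.008 × 0.9354) / 0.8010 = 1.034 / 0.8010 = 1.291 d.
L(t_c) = L₀ e^(−k_d t_c) = 40.1 × 0.5974 = 23.95 mg/L, and at the critical point k_a D_c = k_d L, so D_c = (0.399/1.20) × 23.95 = 7.965 mg/L.
x_c = v t_c = 0.508 m/s × 1.291 d × 86400 s/d = 56680 m ≈ 56.7 km.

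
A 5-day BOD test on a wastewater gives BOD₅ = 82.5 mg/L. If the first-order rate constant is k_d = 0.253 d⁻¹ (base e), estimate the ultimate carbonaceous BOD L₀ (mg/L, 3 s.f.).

L₀ ≈ 115 mg/L

BOD₅ = L₀(1 − e^(−5k_d)) ⇒ L₀ = BOD₅ / (1 − e^(−5×0.253))
= 82.5 / (1 − 0.2822) = 82.5 / 0.7178 = 114.9 mg/L.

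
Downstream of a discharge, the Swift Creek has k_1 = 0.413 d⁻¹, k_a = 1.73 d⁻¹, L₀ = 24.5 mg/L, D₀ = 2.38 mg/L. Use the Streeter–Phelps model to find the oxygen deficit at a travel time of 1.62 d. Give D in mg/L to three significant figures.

k_1 L₀/(k_a−k_1) = 0.413×24.5/(1.73−0.413) = 10.12/1.317 = 7.683 mg/L.
e^(−k_1 t) = e^(−0.413×1.620) = 0.5122; e^(−k_a t) = e^(−1.73×1.620) = 0.06065.
D = 7.683 × (0.5122 − 0.06065) + 2.38 × 0.06065 = 3.469 + 0.1444 = 3.614 mg/L.

D ≈ 3.61 mg/L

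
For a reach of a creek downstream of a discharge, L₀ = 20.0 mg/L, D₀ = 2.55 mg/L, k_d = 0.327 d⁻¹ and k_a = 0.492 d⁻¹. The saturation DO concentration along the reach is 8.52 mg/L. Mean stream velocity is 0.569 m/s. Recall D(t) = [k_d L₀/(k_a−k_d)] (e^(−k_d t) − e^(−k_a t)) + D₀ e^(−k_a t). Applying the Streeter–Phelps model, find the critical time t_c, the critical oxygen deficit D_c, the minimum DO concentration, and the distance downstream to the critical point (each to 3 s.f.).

t_c ≈ 2.07 d; D_c ≈ 6.75 mg/L; min DO ≈ 1.77 mg/L; x_c ≈ 102 km

t_c = [1/(k_a−k_d)] ln[(k_a/k_d)(1 − D₀(k_a−k_d)/(k_d L₀))]
= [1/(0.492−0.327)] ln[(0.492/0.327)(1 − 2.55×0.1650/(0.327×20.0))]
= (1/0.1650) ln[1.505 × 0.9357] = 6.061 × ln(1.408) = 6.061 × 0.3420 = 2.073 d.
L(t_c) = L₀ e^(−k_d t_c) = 20.0 × 0.5077 = 10.15 mg/L, and at the critical point k_a D_c = k_d L, so D_c = (0.327/0.492) × 10.15 = 6.749 mg/L.
Minimum DO = C_s − D_c = 8.52 − 6.749 = 1.771 mg/L.
x_c = v t_c = 0.569 m/s × 2.073 d × 86400 s/d = 101900 m ≈ 102 km.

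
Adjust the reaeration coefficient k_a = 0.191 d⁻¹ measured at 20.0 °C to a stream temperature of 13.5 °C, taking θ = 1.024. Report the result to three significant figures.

k_a ≈ 0.164 d⁻¹

k_a(T₂) = k_a(T₁) · θ^(T₂−T₁) = 0.191 × 1.024^(13.5−20.0)
= 0.191 × 1.024^-6.50 = 0.191 × 0.8571 = 0.1637 d⁻¹.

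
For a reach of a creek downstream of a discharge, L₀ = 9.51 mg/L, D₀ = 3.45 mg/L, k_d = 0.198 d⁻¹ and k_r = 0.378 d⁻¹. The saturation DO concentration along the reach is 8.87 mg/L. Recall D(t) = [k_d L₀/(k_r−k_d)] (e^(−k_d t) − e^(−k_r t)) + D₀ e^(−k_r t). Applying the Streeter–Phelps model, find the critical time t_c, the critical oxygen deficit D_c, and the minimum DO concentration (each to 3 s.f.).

t_c ≈ 1.37 d; D_c ≈ 3.80 mg/L; min DO ≈ 5.07 mg/L

t_c = [1/(k_r−k_d)] ln[(k_r/k_d)(1 − D₀(k_r−k_d)/(k_d L₀))]
= [1/(0.378−0.198)] ln[(0.378/0.198)(1 − 3.45×0.1800/(0.198×9.51))]
= (1/0.1800) ln[1.909 × 0.6702] = 5.556 × ln(1.279) = 5.556 × 0.2465 = 1.369 d.
L(t_c) = L₀ e^(−k_d t_c) = 9.51 × 0.7625 = 7.252 mg/L, and at the critical point k_r D_c = k_d L, so D_c = (0.198/0.378) × 7.252 = 3.799 mg/L.
Minimum DO = C_s − D_c = 8.87 − 3.799 = 5.071 mg/L.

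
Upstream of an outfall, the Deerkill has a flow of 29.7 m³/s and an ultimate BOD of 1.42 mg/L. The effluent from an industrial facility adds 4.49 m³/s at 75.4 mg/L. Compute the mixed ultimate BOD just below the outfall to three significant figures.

Flow-weighted mixing: C = (Q_r C_r + Q_w C_w)/(Q_r + Q_w)
= (29.7×1.42 + 4.49×75.4)/(29.7 + 4.49) = 380.7/34.19 = 11.14 mg/L.

11.1 mg/L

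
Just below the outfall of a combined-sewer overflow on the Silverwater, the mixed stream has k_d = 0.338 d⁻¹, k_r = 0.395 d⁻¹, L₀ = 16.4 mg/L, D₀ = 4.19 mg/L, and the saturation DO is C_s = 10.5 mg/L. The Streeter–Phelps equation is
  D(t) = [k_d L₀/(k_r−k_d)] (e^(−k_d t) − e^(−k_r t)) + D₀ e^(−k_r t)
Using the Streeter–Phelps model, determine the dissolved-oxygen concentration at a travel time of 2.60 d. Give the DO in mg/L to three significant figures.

k_d L₀/(k_r−k_d) = 0.338×16.4/(0.395−0.338) = 5.543/0.05700 = 97.25 mg/L.
e^(−k_d t) = e^(−0.338×2.600) = 0.4153; e^(−k_r t) = e^(−0.395×2.600) = 0.3581.
D = 97.25 × (0.4153 − 0.3581) + 4.19 × 0.3581 = 5.563 + 1.500 = 7.063 mg/L.
DO = C_s − D = 10.5 − 7.063 = 3.437 mg/L.

DO ≈ 3.44 mg/L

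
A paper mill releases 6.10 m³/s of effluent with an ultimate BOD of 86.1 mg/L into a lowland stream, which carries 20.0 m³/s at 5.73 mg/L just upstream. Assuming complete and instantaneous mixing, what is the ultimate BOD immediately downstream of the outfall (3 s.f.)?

24.5 mg/L

Flow-weighted mixing: C = (Q_r C_r + Q_w C_w)/(Q_r + Q_w)
= (20.0×5.73 + 6.10×86.1)/(20.0 + 6.10) = 639.8/26.10 = 24.51 mg/L.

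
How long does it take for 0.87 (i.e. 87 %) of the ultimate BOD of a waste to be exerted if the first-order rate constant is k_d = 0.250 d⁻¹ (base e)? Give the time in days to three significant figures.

t ≈ 8.16 d

y/L₀ = 1 − e^(−k_d t) = 0.87 ⇒ e^(−k_d t) = 0.130
t = −ln(0.130) / 0.250 = 2.040 / 0.250 = 8.161 d.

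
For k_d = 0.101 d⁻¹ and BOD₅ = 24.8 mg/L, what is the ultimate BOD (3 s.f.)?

L₀ ≈ 62.5 mg/L

BOD₅ = L₀(1 − e^(−5k_d)) ⇒ L₀ = BOD₅ / (1 − e^(−5×0.101))
= 24.8 / (1 − 0.6035) = 24.8 / 0.3965 = 62.55 mg/L.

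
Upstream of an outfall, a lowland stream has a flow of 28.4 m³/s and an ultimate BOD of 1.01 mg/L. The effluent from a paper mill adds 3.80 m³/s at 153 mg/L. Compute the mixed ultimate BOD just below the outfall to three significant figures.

18.9 mg/L

Flow-weighted mixing: C = (Q_r C_r + Q_w C_w)/(Q_r + Q_w)
= (28.4×1.01 + 3.80×153)/(28.4 + 3.80) = 610.1/32.20 = 18.95 mg/L.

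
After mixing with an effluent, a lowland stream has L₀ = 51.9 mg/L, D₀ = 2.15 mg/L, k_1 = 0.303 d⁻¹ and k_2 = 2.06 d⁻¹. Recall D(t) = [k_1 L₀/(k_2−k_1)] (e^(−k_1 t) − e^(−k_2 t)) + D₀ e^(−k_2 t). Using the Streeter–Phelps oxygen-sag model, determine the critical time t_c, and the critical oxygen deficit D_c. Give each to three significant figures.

t_c ≈ 0.935 d; D_c ≈ 5.75 mg/L

With k_2/k_1 = 6.799 and 1 − D₀(k_2−k_1)/(k_1 L₀) = 0.7598,
t_c = ln(6.799 × 0.7598) / (2.06 − 0.303) = ln(5.166) / 1.757 = 1.642/1.757 = 0.9346 d.
L(t_c) = L₀ e^(−k_1 t_c) = 51.9 × 0.7534 = 39.10 mg/L, and at the critical point k_2 D_c = k_1 L, so D_c = (0.303/2.06) × 39.10 = 5.751 mg/L.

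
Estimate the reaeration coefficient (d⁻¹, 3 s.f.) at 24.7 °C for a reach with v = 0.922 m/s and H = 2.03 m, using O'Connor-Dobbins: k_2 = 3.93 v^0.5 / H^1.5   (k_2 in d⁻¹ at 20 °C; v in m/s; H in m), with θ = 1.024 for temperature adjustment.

k_2(20) = 3.93 × 0.922^0.5 / 2.03^1.5 = 3.93 × 0.9602 / 2.892 = 1.305 d⁻¹.
k_2(24.7) = 1.305 × 1.024^(24.7−20) = 1.305 × 1.118 = 1.459 d⁻¹.

k_2 ≈ 1.46 d⁻¹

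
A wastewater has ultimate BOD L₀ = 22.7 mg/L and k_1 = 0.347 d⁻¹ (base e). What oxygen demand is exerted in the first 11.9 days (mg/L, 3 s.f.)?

y ≈ 22.3 mg/L

y_t = L₀(1 − e^(−k_1 t)) = 22.7 × (1 − e^(−0.347×11.9))
= 22.7 × (1 − 0.01609) = 22.7 × 0.9839 = 22.33 mg/L.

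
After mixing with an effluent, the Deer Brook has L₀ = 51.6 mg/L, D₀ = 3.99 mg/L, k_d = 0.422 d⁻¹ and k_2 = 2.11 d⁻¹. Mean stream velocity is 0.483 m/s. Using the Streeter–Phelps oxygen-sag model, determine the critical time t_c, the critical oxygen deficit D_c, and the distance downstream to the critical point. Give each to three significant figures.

At the critical point dD/dt = 0, so k_d L₀ e^(−k_d t) = k_2 D. Substituting D(t) from the Streeter–Phelps equation and solving for t gives
t_c = ln[(k_2/k_d)(1 − D₀(k_2−k_d)/(k_d L₀))] / (k_2−k_d).
Here k_2−k_d = 1.688 d⁻¹ and 1 − D₀(k_2−k_d)/(k_d L₀) = 1 − 3.99×1.688/(0.422×51.6) = 0.6907, so
t_c = ln(5.000 × 0.6907) / 1.688 = 1.239 / 1.688 = 0.7342 d.
D_c = (k_d/k_2) L₀ e^(−k_d t_c) = (0.422/2.11) × 51.6 × e^(−0.422×0.7342) = 0.2000 × 51.6 × 0.7336 = 7.570 mg/L.
x_c = v t_c = 0.483 m/s × 0.7342 d × 86400 s/d = 30640 m ≈ 30.6 km.

t_c ≈ 0.734 d; D_c ≈ 7.57 mg/L; x_c ≈ 30.6 km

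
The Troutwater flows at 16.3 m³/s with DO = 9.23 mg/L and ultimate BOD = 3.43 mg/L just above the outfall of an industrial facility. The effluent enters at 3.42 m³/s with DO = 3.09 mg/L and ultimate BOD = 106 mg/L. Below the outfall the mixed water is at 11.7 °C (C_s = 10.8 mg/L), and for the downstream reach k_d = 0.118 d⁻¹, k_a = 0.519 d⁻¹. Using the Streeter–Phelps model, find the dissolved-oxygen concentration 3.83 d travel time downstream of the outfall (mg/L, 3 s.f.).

DO ≈ 7.32 mg/L

Mixed DO = (16.3×9.23 + 3.42×3.09)/(16.3+3.42) = 161.0/19.72 = 8.165 mg/L.
Mixed L₀ = (16.3×3.43 + 3.42×106)/(19.72) = 418.4/19.72 = 21.22 mg/L.
Initial deficit D₀ = C_s − DO₀ = 10.8 − 8.165 = 2.635 mg/L.
D(3.83) = [0.118×21.22/(0.519−0.118)](e^(−0.118×3.83) − e^(−0.519×3.83)) + 2.635 e^(−0.519×3.83)
= 6.244 × (0.6364 − 0.1370) + 2.635 × 0.1370 = 3.479 mg/L.
DO = 10.8 − 3.479 = 7.321 mg/L.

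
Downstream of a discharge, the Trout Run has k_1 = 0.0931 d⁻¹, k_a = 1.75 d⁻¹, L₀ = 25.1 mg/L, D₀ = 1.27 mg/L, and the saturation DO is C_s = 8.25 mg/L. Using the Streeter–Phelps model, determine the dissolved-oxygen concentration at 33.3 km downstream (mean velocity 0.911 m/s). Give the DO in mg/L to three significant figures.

Travel time t = x/v = 33.3 km / (0.911 m/s) = 33300 m / 0.911 m/s = 36550 s = 0.4231 d.
k_1 L₀/(k_a−k_1) = 0.0931×25.1/(1.75−0.0931) = 2.337/1.657 = 1.410 mg/L.
e^(−k_1 t) = e^(−0.0931×0.4231) = 0.9614; e^(−k_a t) = e^(−1.75×0.4231) = 0.4769.
D = 1.410 × (0.9614 − 0.4769) + 1.27 × 0.4769 = 0.6832 + 0.6057 = 1.289 mg/L.
DO = C_s − D = 8.25 − 1.289 = 6.961 mg/L.

DO ≈ 6.96 mg/L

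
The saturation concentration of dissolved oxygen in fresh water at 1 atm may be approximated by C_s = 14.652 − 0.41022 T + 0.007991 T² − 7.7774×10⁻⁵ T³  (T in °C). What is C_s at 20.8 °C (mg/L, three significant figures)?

C_s = 14.652 − 0.41022×20.8 + 0.007991×20.8² − 7.7774×10⁻⁵×20.8³ = 8.877 mg/L.

C_s ≈ 8.88 mg/L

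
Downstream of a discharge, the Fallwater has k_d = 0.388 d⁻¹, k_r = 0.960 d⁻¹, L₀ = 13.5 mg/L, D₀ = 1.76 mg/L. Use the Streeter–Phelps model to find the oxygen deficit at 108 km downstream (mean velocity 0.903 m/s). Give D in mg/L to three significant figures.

D ≈ 3.39 mg/L

Travel time t = x/v = 108 km / (0.903 m/s) = 108000 m / 0.903 m/s = 119600 s = 1.384 d.
k_d L₀/(k_r−k_d) = 0.388×13.5/(0.960−0.388) = 5.238/0.5720 = 9.157 mg/L.
e^(−k_d t) = e^(−0.388×1.384) = 0.5844; e^(−k_r t) = e^(−0.960×1.384) = 0.2648.
D = 9.157 × (0.5844 − 0.2648) + 1.76 × 0.2648 = 2.927 + 0.4660 = 3.393 mg/L.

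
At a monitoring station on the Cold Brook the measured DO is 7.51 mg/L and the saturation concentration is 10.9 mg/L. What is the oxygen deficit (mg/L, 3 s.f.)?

D ≈ 3.39 mg/L

D = C_s − C = 10.9 − 7.51 = 3.39 mg/L.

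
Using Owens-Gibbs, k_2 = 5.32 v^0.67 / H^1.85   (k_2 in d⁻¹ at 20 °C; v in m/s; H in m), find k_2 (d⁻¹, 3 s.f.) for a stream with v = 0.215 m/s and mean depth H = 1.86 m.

k_2 ≈ 0.603 d⁻¹

k_2 = 5.32 × 0.215^0.67 / 1.86^1.85 = 5.32 × 0.3571 / 3.152 = 0.6026 d⁻¹.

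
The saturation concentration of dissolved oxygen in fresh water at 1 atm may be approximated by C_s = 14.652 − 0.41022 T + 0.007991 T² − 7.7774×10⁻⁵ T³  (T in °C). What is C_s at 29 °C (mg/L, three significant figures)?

C_s = 14.652 − 0.41022×29 + 0.007991×29² − 7.7774×10⁻⁵×29³ = 7.579 mg/L.

C_s ≈ 7.58 mg/L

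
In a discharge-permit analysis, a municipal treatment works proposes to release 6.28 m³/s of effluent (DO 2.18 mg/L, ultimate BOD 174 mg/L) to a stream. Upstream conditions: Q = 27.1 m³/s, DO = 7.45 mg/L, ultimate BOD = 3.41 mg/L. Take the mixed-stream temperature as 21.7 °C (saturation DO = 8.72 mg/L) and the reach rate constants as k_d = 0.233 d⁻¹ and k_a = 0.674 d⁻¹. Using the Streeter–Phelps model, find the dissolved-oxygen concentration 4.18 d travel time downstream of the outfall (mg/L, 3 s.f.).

DO ≈ 2.62 mg/L

Mixed DO = (27.1×7.45 + 6.28×2.18)/(27.1+6.28) = 215.6/33.38 = 6.459 mg/L.
Mixed L₀ = (27.1×3.41 + 6.28×174)/(33.38) = 1185/33.38 = 35.50 mg/L.
Initial deficit D₀ = C_s − DO₀ = 8.72 − 6.459 = 2.261 mg/L.
D(4.18) = [0.233×35.50/(0.674−0.233)](e^(−0.233×4.18) − e^(−0.674×4.18)) + 2.261 e^(−0.674×4.18)
= 18.76 × (0.3776 − 0.05977) + 2.261 × 0.05977 = 6.097 mg/L.
DO = 8.72 − 6.097 = 2.623 mg/L.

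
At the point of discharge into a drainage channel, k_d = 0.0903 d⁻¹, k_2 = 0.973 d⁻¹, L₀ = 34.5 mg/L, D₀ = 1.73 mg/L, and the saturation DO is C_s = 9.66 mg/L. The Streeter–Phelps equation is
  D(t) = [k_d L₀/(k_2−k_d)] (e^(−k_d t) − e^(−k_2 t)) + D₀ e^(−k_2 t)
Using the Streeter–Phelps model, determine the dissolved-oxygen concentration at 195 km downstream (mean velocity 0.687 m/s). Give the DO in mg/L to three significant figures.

DO ≈ 7.11 mg/L

Travel time t = x/v = 195 km / (0.687 m/s) = 195000 m / 0.687 m/s = 283800 s = 3.285 d.
k_d L₀/(k_2−k_d) = 0.0903×34.5/(0.973−0.0903) = 3.115/0.8827 = 3.529 mg/L.
e^(−k_d t) = e^(−0.0903×3.285) = 0.7433; e^(−k_2 t) = e^(−0.973×3.285) = 0.04090.
D = 3.529 × (0.7433 − 0.04090) + 1.73 × 0.04090 = 2.479 + 0.07076 = 2.550 mg/L.
DO = C_s − D = 9.66 − 2.550 = 7.110 mg/L.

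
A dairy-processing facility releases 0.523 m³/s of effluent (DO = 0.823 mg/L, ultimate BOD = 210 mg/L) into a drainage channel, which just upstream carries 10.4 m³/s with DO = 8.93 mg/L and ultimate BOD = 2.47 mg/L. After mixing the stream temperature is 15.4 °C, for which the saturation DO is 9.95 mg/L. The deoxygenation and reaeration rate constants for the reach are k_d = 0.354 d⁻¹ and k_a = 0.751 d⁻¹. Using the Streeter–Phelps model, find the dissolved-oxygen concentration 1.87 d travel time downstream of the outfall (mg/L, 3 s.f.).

Mixed DO = (10.4×8.93 + 0.523×0.823)/(10.4+0.523) = 93.30/10.92 = 8.542 mg/L.
Mixed L₀ = (10.4×2.47 + 0.523×210)/(10.92) = 135.5/10.92 = 12.41 mg/L.
Initial deficit D₀ = C_s − DO₀ = 9.95 − 8.542 = 1.408 mg/L.
D(1.87) = [0.354×12.41/(0.751−0.354)](e^(−0.354×1.87) − e^(−0.751×1.87)) + 1.408 e^(−0.751×1.87)
= 11.06 × (0.5158 − 0.2455) + 1.408 × 0.2455 = 3.336 mg/L.
DO = 9.95 − 3.336 = 6.614 mg/L.

DO ≈ 6.61 mg/L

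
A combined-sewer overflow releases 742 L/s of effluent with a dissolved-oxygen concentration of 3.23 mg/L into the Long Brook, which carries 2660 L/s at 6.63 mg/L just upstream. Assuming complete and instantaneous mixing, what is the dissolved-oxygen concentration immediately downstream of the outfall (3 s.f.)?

5.89 mg/L

Flow-weighted mixing: C = (Q_r C_r + Q_w C_w)/(Q_r + Q_w)
= (2660×6.63 + 742×3.23)/(2660 + 742) = 20030/3402 = 5.888 mg/L.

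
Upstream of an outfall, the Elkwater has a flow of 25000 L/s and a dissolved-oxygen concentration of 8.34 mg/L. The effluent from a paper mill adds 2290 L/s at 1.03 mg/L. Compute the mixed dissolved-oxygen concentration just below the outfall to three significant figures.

7.73 mg/L

Flow-weighted mixing: C = (Q_r C_r + Q_w C_w)/(Q_r + Q_w)
= (25000×8.34 + 2290×1.03)/(25000 + 2290) = 210900/27290 = 7.727 mg/L.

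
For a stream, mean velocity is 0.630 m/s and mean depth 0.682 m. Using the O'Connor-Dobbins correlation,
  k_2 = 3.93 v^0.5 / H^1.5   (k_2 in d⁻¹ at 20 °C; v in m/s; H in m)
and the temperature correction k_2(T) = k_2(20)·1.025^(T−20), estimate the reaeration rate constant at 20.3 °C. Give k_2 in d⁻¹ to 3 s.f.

k_2(20) = 3.93 × 0.630^0.5 / 0.682^1.5 = 3.93 × 0.7937 / 0.5632 = 5.538 d⁻¹.
k_2(20.3) = 5.538 × 1.025^(20.3−20) = 5.538 × 1.007 = 5.580 d⁻¹.

k_2 ≈ 5.58 d⁻¹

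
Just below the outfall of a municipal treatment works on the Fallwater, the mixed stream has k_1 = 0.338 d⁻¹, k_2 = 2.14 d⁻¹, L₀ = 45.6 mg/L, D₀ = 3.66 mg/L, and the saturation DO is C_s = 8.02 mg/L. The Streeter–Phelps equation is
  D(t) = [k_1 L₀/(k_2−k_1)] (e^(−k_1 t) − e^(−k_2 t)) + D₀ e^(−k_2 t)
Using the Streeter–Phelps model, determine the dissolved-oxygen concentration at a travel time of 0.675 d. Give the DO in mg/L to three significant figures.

k_1 L₀/(k_2−k_1) = 0.338×45.6/(2.14−0.338) = 15.41/1.802 = 8.553 mg/L.
e^(−k_1 t) = e^(−0.338×0.6750) = 0.7960; e^(−k_2 t) = e^(−2.14×0.6750) = 0.2359.
D = 8.553 × (0.7960 − 0.2359) + 3.66 × 0.2359 = 4.791 + 0.8633 = 5.654 mg/L.
DO = C_s − D = 8.02 − 5.654 = 2.366 mg/L.

DO ≈ 2.37 mg/L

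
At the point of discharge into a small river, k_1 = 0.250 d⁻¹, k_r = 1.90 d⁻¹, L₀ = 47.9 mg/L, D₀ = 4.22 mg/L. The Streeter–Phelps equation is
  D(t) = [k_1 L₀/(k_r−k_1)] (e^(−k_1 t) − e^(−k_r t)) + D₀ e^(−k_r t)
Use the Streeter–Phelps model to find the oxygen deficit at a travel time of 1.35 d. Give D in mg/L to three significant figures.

k_1 L₀/(k_r−k_1) = 0.250×47.9/(1.90−0.250) = 11.97/1.650 = 7.258 mg/L.
e^(−k_1 t) = e^(−0.250×1.350) = 0.7136; e^(−k_r t) = e^(−1.90×1.350) = 0.07692.
D = 7.258 × (0.7136 − 0.07692) + 4.22 × 0.07692 = 4.620 + 0.3246 = 4.945 mg/L.

D ≈ 4.95 mg/L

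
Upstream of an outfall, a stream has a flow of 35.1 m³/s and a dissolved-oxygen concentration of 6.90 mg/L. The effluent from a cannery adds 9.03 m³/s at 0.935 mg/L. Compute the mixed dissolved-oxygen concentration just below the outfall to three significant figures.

5.68 mg/L

Flow-weighted mixing: C = (Q_r C_r + Q_w C_w)/(Q_r + Q_w)
= (35.1×6.90 + 9.03×0.935)/(35.1 + 9.03) = 250.6/44.13 = 5.679 mg/L.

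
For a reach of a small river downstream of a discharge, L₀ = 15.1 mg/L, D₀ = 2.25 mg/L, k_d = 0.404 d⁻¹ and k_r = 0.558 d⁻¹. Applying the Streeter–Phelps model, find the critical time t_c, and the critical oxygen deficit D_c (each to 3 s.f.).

With k_r/k_d = 1.381 and 1 − D₀(k_r−k_d)/(k_d L₀) = 0.9432,
t_c = ln(1.381 × 0.9432) / (0.558 − 0.404) = ln(1.303) / 0.1540 = 0.2645/0.1540 = 1.717 d.
L(t_c) = L₀ e^(−k_d t_c) = 15.1 × 0.4997 = 7.545 mg/L, and at the critical point k_r D_c = k_d L, so D_c = (0.404/0.558) × 7.545 = 5.463 mg/L.

t_c ≈ 1.72 d; D_c ≈ 5.46 mg/L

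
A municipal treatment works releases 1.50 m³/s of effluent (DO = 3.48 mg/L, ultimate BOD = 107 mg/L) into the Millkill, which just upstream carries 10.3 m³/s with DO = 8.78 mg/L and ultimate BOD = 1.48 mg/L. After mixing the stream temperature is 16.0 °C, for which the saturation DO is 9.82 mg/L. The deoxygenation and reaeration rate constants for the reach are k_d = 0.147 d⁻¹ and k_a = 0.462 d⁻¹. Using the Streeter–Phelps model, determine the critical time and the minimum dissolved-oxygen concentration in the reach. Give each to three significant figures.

t_c ≈ 2.74 d; minimum DO ≈ 6.65 mg/L

Mixed DO = (10.3×8.78 + 1.50×3.48)/(10.3+1.50) = 95.65/11.80 = 8.106 mg/L.
Mixed L₀ = (10.3×1.48 + 1.50×107)/(11.80) = 175.7/11.80 = 14.89 mg/L.
Initial deficit D₀ = C_s − DO₀ = 9.82 − 8.106 = 1.714 mg/L.
t_c = (1/0.3150) ln[(0.462/0.147)(1 − 1.714×0.3150/(0.147×14.89))] = 3.175 × ln(2.368) = 2.737 d.
D_c = (0.147/0.462) × 14.89 × e^(−0.147×2.737) = 0.3182 × 14.89 × 0.6688 = 3.169 mg/L.
Minimum DO = 9.82 − 3.169 = 6.651 mg/L.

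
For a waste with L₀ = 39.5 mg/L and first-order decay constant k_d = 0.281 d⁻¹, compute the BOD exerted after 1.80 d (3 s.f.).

y_t = L₀(1 − e^(−k_d t)) = 39.5 × (1 − e^(−0.281×1.80))
= 39.5 × (1 − 0.6030) = 39.5 × 0.3970 = 15.68 mg/L.

y ≈ 15.7 mg/L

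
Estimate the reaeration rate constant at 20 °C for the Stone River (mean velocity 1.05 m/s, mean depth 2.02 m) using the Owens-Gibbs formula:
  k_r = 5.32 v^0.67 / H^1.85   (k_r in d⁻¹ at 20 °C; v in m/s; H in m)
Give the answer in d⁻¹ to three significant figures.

k_r ≈ 1.50 d⁻¹

k_r = 5.32 × 1.05^0.67 / 2.02^1.85 = 5.32 × 1.033 / 3.672 = 1.497 d⁻¹.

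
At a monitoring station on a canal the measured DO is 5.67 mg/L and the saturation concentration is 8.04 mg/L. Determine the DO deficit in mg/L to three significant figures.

D ≈ 2.37 mg/L

D = C_s − C = 8.04 − 5.67 = 2.37 mg/L.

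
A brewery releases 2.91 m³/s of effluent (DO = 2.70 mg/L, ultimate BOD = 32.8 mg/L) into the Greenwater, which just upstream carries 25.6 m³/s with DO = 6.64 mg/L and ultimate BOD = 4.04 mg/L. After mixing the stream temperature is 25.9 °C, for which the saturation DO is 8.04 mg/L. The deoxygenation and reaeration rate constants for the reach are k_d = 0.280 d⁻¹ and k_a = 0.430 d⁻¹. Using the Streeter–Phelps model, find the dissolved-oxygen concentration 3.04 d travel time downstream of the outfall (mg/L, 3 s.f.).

Mixed DO = (25.6×6.64 + 2.91×2.70)/(25.6+2.91) = 177.8/28.51 = 6.238 mg/L.
Mixed L₀ = (25.6×4.04 + 2.91×32.8)/(28.51) = 198.9/28.51 = 6.976 mg/L.
Initial deficit D₀ = C_s − DO₀ = 8.04 − 6.238 = 1.802 mg/L.
D(3.04) = [0.280×6.976/(0.430−0.280)](e^(−0.280×3.04) − e^(−0.430×3.04)) + 1.802 e^(−0.430×3.04)
= 13.02 × (0.4269 − 0.2706) + 1.802 × 0.2706 = 2.523 mg/L.
DO = 8.04 − 2.523 = 5.517 mg/L.

DO ≈ 5.52 mg/L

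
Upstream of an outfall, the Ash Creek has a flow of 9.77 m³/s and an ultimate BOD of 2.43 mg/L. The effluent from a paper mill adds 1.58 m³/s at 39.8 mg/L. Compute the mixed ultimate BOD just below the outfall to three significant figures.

7.63 mg/L

Flow-weighted mixing: C = (Q_r C_r + Q_w C_w)/(Q_r + Q_w)
= (9.77×2.43 + 1.58×39.8)/(9.77 + 1.58) = 86.63/11.35 = 7.632 mg/L.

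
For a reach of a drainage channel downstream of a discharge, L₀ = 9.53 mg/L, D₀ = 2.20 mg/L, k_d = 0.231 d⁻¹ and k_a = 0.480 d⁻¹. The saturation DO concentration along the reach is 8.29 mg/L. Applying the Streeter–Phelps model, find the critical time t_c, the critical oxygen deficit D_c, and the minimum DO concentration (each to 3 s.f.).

At the critical point dD/dt = 0, so k_d L₀ e^(−k_d t) = k_a D. Substituting D(t) from the Streeter–Phelps equation and solving for t gives
t_c = ln[(k_a/k_d)(1 − D₀(k_a−k_d)/(k_d L₀))] / (k_a−k_d).
Here k_a−k_d = 0.2490 d⁻¹ and 1 − D₀(k_a−k_d)/(k_d L₀) = 1 − 2.20×0.2490/(0.231×9.53) = 0.7512, so
t_c = ln(2.078 × 0.7512) / 0.2490 = 0.4452 / 0.2490 = 1.788 d.
D_c = (k_d/k_a) L₀ e^(−k_d t_c) = (0.231/0.480) × 9.53 × e^(−0.231×1.788) = 0.4813 × 9.53 × 0.6616 = 3.034 mg/L.
Minimum DO = C_s − D_c = 8.29 − 3.034 = 5.256 mg/L.

t_c ≈ 1.79 d; D_c ≈ 3.03 mg/L; min DO ≈ 5.26 mg/L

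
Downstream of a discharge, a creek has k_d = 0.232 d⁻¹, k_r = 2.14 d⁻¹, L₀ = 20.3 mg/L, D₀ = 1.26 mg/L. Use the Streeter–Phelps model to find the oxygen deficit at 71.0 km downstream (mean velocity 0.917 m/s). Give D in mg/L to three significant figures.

Travel time t = x/v = 71.0 km / (0.917 m/s) = 71000 m / 0.917 m/s = 77430 s = 0.8961 d.
k_d L₀/(k_r−k_d) = 0.232×20.3/(2.14−0.232) = 4.710/1.908 = 2.468 mg/L.
e^(−k_d t) = e^(−0.232×0.8961) = 0.8123; e^(−k_r t) = e^(−2.14×0.8961) = 0.1469.
D = 2.468 × (0.8123 − 0.1469) + 1.26 × 0.1469 = 1.642 + 0.1851 = 1.827 mg/L.

D ≈ 1.83 mg/L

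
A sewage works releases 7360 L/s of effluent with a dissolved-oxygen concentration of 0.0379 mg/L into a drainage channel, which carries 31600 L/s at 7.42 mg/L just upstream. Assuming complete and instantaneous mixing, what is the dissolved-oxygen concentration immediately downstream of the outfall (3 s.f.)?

Flow-weighted mixing: C = (Q_r C_r + Q_w C_w)/(Q_r + Q_w)
= (31600×7.42 + 7360×0.0379)/(31600 + 7360) = 234800/38960 = 6.025 mg/L.

6.03 mg/L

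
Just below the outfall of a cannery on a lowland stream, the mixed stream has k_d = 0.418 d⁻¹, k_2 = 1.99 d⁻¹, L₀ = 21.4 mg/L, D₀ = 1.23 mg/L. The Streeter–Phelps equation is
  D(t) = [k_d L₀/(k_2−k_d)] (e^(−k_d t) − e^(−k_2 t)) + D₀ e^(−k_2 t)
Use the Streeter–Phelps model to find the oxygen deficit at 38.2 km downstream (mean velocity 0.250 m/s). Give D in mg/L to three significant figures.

D ≈ 2.58 mg/L

Travel time t = x/v = 38.2 km / (0.250 m/s) = 38200 m / 0.250 m/s = 152800 s = 1.769 d.
k_d L₀/(k_2−k_d) = 0.418×21.4/(1.99−0.418) = 8.945/1.572 = 5.690 mg/L.
e^(−k_d t) = e^(−0.418×1.769) = 0.4775; e^(−k_2 t) = e^(−1.99×1.769) = 0.02962.
D = 5.690 × (0.4775 − 0.02962) + 1.23 × 0.02962 = 2.548 + 0.03643 = 2.585 mg/L.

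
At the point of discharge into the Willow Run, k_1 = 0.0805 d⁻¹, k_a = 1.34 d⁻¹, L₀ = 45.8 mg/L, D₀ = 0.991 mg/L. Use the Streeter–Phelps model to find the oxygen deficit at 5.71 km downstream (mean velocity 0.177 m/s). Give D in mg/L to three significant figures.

D ≈ 1.67 mg/L

Travel time t = x/v = 5.71 km / (0.177 m/s) = 5710 m / 0.177 m/s = 32260 s = 0.3734 d.
k_1 L₀/(k_a−k_1) = 0.0805×45.8/(1.34−0.0805) = 3.687/1.260 = 2.927 mg/L.
e^(−k_1 t) = e^(−0.0805×0.3734) = 0.9704; e^(−k_a t) = e^(−1.34×0.3734) = 0.6063.
D = 2.927 × (0.9704 − 0.6063) + 0.991 × 0.6063 = 1.066 + 0.6009 = 1.667 mg/L.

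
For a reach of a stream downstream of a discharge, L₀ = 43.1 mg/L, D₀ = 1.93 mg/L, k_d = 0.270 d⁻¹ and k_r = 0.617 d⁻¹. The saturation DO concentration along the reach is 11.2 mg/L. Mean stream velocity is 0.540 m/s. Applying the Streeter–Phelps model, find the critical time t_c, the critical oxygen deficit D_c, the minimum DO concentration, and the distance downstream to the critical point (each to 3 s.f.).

t_c = [1/(k_r−k_d)] ln[(k_r/k_d)(1 − D₀(k_r−k_d)/(k_d L₀))]
= [1/(0.617−0.270)] ln[(0.617/0.270)(1 − 1.93×0.3470/(0.270×43.1))]
= (1/0.3470) ln[2.285 × 0.9424] = 2.882 × ln(2.154) = 2.882 × 0.7672 = 2.211 d.
L(t_c) = L₀ e^(−k_d t_c) = 43.1 × 0.5505 = 23.73 mg/L, and at the critical point k_r D_c = k_d L, so D_c = (0.270/0.617) × 23.73 = 10.38 mg/L.
Minimum DO = C_s − D_c = 11.2 − 10.38 = 0.8173 mg/L.
x_c = v t_c = 0.540 m/s × 2.211 d × 86400 s/d = 103200 m ≈ 103 km.

t_c ≈ 2.21 d; D_c ≈ 10.4 mg/L; min DO ≈ 0.817 mg/L; x_c ≈ 103 km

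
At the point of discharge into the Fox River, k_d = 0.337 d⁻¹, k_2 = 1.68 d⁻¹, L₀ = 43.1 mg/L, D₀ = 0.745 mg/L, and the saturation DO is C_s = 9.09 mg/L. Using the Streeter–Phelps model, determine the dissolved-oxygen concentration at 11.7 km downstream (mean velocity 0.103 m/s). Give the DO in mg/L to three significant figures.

Travel time t = x/v = 11.7 km / (0.103 m/s) = 11700 m / 0.103 m/s = 113600 s = 1.315 d.
k_d L₀/(k_2−k_d) = 0.337×43.1/(1.68−0.337) = 14.52/1.343 = 10.82 mg/L.
e^(−k_d t) = e^(−0.337×1.315) = 0.6421; e^(−k_2 t) = e^(−1.68×1.315) = 0.1098.
D = 10.82 × (0.6421 − 0.1098) + 0.745 × 0.1098 = 5.756 + 0.08183 = 5.838 mg/L.
DO = C_s − D = 9.09 − 5.838 = 3.252 mg/L.

DO ≈ 3.25 mg/L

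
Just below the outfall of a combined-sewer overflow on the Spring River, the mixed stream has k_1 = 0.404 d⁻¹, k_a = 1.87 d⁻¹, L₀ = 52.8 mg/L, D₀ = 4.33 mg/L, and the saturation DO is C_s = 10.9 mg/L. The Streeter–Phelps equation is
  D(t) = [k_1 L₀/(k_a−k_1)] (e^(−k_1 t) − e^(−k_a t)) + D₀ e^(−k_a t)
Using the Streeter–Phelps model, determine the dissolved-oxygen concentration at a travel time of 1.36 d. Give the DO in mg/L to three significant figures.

k_1 L₀/(k_a−k_1) = 0.404×52.8/(1.87−0.404) = 21.33/1.466 = 14.55 mg/L.
e^(−k_1 t) = e^(−0.404×1.360) = 0.5773; e^(−k_a t) = e^(−1.87×1.360) = 0.07861.
D = 14.55 × (0.5773 − 0.07861) + 4.33 × 0.07861 = 7.256 + 0.3404 = 7.596 mg/L.
DO = C_s − D = 10.9 − 7.596 = 3.304 mg/L.

DO ≈ 3.30 mg/L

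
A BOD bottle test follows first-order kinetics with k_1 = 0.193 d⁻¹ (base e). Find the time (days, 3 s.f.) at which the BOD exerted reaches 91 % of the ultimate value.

y/L₀ = 1 − e^(−k_1 t) = 0.91 ⇒ e^(−k_1 t) = 0.0900
t = −ln(0.0900) / 0.193 = 2.408 / 0.193 = 12.48 d.

t ≈ 12.5 d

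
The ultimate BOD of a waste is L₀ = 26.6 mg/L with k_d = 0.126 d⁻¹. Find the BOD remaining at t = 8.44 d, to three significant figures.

L ≈ 9.18 mg/L

L_t = L₀ e^(−k_d t) = 26.6 × e^(−0.126×8.44) = 26.6 × 0.3453 = 9.184 mg/L.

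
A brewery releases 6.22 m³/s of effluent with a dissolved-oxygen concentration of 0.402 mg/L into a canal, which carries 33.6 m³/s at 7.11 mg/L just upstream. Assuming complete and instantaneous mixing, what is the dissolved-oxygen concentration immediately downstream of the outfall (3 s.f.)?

6.06 mg/L

Flow-weighted mixing: C = (Q_r C_r + Q_w C_w)/(Q_r + Q_w)
= (33.6×7.11 + 6.22×0.402)/(33.6 + 6.22) = 241.4/39.82 = 6.062 mg/L.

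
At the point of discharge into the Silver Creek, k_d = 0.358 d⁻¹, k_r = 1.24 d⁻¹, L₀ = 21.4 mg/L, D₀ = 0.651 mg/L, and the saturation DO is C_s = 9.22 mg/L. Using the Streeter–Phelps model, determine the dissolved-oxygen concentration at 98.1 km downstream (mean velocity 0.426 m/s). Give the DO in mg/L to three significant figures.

DO ≈ 6.17 mg/L

Travel time t = x/v = 98.1 km / (0.426 m/s) = 98100 m / 0.426 m/s = 230300 s = 2.665 d.
k_d L₀/(k_r−k_d) = 0.358×21.4/(1.24−0.358) = 7.661/0.8820 = 8.686 mg/L.
e^(−k_d t) = e^(−0.358×2.665) = 0.3851; e^(−k_r t) = e^(−1.24×2.665) = 0.03670.
D = 8.686 × (0.3851 − 0.03670) + 0.651 × 0.03670 = 3.027 + 0.02389 = 3.050 mg/L.
DO = C_s − D = 9.22 − 3.050 = 6.170 mg/L.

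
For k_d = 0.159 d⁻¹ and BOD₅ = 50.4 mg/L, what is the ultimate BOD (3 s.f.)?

L₀ ≈ 91.9 mg/L

BOD₅ = L₀(1 − e^(−5k_d)) ⇒ L₀ = BOD₅ / (1 − e^(−5×0.159))
= 50.4 / (1 − 0.4516) = 50.4 / 0.5484 = 91.90 mg/L.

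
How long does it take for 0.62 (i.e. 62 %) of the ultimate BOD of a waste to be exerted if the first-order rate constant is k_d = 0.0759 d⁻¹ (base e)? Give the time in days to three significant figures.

y/L₀ = 1 − e^(−k_d t) = 0.62 ⇒ e^(−k_d t) = 0.380
t = −ln(0.380) / 0.0759 = 0.9676 / 0.0759 = 12.75 d.

t ≈ 12.7 d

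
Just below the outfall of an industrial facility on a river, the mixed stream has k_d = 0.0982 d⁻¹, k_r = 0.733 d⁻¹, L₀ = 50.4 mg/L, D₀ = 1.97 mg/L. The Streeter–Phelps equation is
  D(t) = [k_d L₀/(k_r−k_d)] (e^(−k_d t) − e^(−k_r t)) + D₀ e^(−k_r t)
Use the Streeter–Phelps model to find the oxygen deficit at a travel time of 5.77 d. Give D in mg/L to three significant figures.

D ≈ 4.34 mg/L

k_d L₀/(k_r−k_d) = 0.0982×50.4/(0.733−0.0982) = 4.949/0.6348 = 7.797 mg/L.
e^(−k_d t) = e^(−0.0982×5.770) = 0.5674; e^(−k_r t) = e^(−0.733×5.770) = 0.01456.
D = 7.797 × (0.5674 − 0.01456) + 1.97 × 0.01456 = 4.311 + 0.02869 = 4.339 mg/L.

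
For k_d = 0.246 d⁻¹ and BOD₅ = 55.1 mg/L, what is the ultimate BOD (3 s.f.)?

BOD₅ = L₀(1 − e^(−5k_d)) ⇒ L₀ = BOD₅ / (1 − e^(−5×0.246))
= 55.1 / (1 − 0.2923) = 55.1 / 0.7077 = 77.86 mg/L.

L₀ ≈ 77.9 mg/L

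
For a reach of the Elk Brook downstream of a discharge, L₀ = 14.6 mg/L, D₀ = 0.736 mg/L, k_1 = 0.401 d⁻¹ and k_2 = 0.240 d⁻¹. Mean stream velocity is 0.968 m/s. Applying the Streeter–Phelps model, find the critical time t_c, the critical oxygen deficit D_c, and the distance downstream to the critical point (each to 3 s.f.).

t_c ≈ 3.06 d; D_c ≈ 7.14 mg/L; x_c ≈ 256 km

At the critical point dD/dt = 0, so k_1 L₀ e^(−k_1 t) = k_2 D. Substituting D(t) from the Streeter–Phelps equation and solving for t gives
t_c = ln[(k_2/k_1)(1 − D₀(k_2−k_1)/(k_1 L₀))] / (k_2−k_1).
Here k_2−k_1 = -0.1610 d⁻¹ and 1 − D₀(k_2−k_1)/(k_1 L₀) = 1 − 0.736×-0.1610/(0.401×14.6) = 1.020, so
t_c = ln(0.5985 × 1.020) / -0.1610 = -0.4933 / -0.1610 = 3.064 d.
L(t_c) = L₀ e^(−k_1 t_c) = 14.6 × 0.2927 = 4.273 mg/L, and at the critical point k_2 D_c = k_1 L, so D_c = (0.401/0.240) × 4.273 = 7.140 mg/L.
x_c = v t_c = 0.968 m/s × 3.064 d × 86400 s/d = 256200 m ≈ 256 km.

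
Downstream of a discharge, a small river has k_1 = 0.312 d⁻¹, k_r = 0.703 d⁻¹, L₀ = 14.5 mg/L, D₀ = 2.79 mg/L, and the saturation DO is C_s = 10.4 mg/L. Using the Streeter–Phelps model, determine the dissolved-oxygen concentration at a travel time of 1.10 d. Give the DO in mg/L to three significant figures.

k_1 L₀/(k_r−k_1) = 0.312×14.5/(0.703−0.312) = 4.524/0.3910 = 11.57 mg/L.
e^(−k_1 t) = e^(−0.312×1.100) = 0.7095; e^(−k_r t) = e^(−0.703×1.100) = 0.4615.
D = 11.57 × (0.7095 − 0.4615) + 2.79 × 0.4615 = 2.870 + 1.288 = 4.157 mg/L.
DO = C_s − D = 10.4 − 4.157 = 6.243 mg/L.

DO ≈ 6.24 mg/L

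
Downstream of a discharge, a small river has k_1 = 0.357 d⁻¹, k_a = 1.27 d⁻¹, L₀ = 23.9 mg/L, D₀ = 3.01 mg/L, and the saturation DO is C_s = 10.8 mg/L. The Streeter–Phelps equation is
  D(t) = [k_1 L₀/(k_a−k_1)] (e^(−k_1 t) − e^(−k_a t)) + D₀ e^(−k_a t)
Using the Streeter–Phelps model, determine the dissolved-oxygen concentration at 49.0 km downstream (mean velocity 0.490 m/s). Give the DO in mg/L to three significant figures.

Travel time t = x/v = 49.0 km / (0.490 m/s) = 49000 m / 0.490 m/s = 100000 s = 1.157 d.
k_1 L₀/(k_a−k_1) = 0.357×23.9/(1.27−0.357) = 8.532/0.9130 = 9.345 mg/L.
e^(−k_1 t) = e^(−0.357×1.157) = 0.6615; e^(−k_a t) = e^(−1.27×1.157) = 0.2299.
D = 9.345 × (0.6615 − 0.2299) + 3.01 × 0.2299 = 4.033 + 0.6921 = 4.725 mg/L.
DO = C_s − D = 10.8 − 4.725 = 6.075 mg/L.

DO ≈ 6.07 mg/L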